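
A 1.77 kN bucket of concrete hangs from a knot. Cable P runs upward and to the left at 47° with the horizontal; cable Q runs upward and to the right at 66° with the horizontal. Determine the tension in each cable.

ΣF_x = 0: −T_P·cos47° + T_Q·cos66° = 0 → T_Q = 1.67676·T_P.
ΣF_y = 0: T_P·sin47° + T_Q·sin66° = 1.77.
Substitute: T_P·(0.731354 + 1.67676·0.913545) = 1.77 → T_P = 0.782096 ≈ 0.7821 kN.
Then T_Q = 1.67676 × 0.782096 = 1.311 kN.

T_P = 0.7821 kN, T_Q = 1.311 kN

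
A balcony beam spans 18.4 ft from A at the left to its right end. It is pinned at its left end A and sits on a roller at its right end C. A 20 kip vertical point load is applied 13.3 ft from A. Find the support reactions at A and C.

Moments about A: C_y·18.4 − 20·13.3 = 0 → C_y = 266/18.4 = 14.4565 ≈ 14.46 kip.
ΣF_y = 0: A_y + 14.4565 − 20 = 0 → A_y = 5.543 kip.
ΣF_x = 0: no horizontal applied forces, so A_x = 0.

A_x = 0, A_y = 5.543 kip, C_y = 14.46 kip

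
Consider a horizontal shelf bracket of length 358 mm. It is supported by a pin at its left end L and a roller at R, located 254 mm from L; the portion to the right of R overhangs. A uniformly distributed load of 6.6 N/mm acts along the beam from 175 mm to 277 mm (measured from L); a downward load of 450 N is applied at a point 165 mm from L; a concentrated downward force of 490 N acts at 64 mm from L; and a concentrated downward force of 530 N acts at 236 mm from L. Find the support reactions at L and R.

Resultant of the distributed load: 6.6 × 102 = 673.2 N at 226 mm from L.
Moments about L: R_y·254 − (6.6·102)·226 − 450·165 − 490·64 − 530·236 = 0 → R_y = 382833.2/254 = 1507.22 ≈ 1507 N.
ΣF_y = 0: L_y + 1507.22 − 6.6·102 − 450 − 490 − 530 = 0 → L_y = 636.0 N.
ΣF_x = 0: no horizontal applied forces, so L_x = 0.

L_x = 0, L_y = 636.0 N, R_y = 1507 N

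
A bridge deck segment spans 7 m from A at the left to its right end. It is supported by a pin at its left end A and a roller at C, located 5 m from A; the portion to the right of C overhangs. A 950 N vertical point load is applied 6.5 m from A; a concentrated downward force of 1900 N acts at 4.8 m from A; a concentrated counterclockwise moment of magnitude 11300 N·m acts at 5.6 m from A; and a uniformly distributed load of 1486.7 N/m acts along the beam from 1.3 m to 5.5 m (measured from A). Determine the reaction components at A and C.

A_x = 0, A_y = 4049 N, C_y = 5045 N

Resultant of the distributed load: 1486.7 × 4.2 = 6244.14 N at 3.4 m from A.
Taking moments about A: C_y·5 − 950·6.5 − 1900·4.8 + 11300 − (1486.7·4.2)·3.4 = 0 → C_y = 25225.076/5 = 5045.02 ≈ 5045 N.
ΣF_y = 0: A_y + 5045.02 − 950 − 1900 − 1486.7·4.2 = 0 → A_y = 4049 N.
ΣF_x = 0: no horizontal applied forces, so A_x = 0.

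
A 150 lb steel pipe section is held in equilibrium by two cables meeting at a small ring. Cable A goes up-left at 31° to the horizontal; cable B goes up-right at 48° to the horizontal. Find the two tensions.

T_A = 102.2 lb, T_B = 131.0 lb

ΣF_x = 0: −T_A·cos31° + T_B·cos48° = 0 → T_B = 1.28102·T_A.
ΣF_y = 0: T_A·sin31° + T_B·sin48° = 150.
Substitute: T_A·(0.515038 + 1.28102·0.743145) = 150 → T_A = 102.248 ≈ 102.2 lb.
Then T_B = 1.28102 × 102.248 = 131.0 lb.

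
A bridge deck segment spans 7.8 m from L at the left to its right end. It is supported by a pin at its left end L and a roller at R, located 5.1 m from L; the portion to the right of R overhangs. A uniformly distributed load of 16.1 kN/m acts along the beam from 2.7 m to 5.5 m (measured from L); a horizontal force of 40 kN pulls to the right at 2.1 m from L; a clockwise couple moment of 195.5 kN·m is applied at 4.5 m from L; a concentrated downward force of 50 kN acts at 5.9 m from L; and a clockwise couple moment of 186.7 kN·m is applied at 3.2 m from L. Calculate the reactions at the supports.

Resultant of the distributed load: 16.1 × 2.8 = 45.08 kN at 4.1 m from L.
Taking moments about L: R_y·5.1 − (16.1·2.8)·4.1 − 195.5 − 50·5.9 − 186.7 = 0 → R_y = 862.028/5.1 = 169.025 ≈ 169.0 kN.
ΣF_y = 0: L_y + 169.025 − 16.1·2.8 − 50 = 0 → L_y = -73.95 kN.
ΣF_x = 0: L_x + 40 = 0 → L_x = -40.00 kN.

L_x = -40.00 kN, L_y = -73.95 kN, R_y = 169.0 kN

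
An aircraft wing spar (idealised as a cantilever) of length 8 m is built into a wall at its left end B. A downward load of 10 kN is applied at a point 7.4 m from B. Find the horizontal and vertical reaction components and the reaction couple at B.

B_x = 0, B_y = 10.00 kN, M_B = 74.00 kN·m

ΣF_x = 0: B_x = 0.
ΣF_y = 0: B_y − 10 = 0 → B_y = 10.00 kN.
ΣM about B: M_B − 10·7.4 = 0 → M_B = 74.00 kN·m.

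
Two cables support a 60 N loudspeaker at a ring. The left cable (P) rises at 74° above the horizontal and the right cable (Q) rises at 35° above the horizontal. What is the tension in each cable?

ΣF_x = 0: −T_P·cos74° + T_Q·cos35° = 0 → T_Q = 0.336491·T_P.
ΣF_y = 0: T_P·sin74° + T_Q·sin35° = 60.
Substitute: T_P·(0.961262 + 0.336491·0.573576) = 60 → T_P = 51.9811 ≈ 51.98 N.
Then T_Q = 0.336491 × 51.9811 = 17.49 N.

T_P = 51.98 N, T_Q = 17.49 N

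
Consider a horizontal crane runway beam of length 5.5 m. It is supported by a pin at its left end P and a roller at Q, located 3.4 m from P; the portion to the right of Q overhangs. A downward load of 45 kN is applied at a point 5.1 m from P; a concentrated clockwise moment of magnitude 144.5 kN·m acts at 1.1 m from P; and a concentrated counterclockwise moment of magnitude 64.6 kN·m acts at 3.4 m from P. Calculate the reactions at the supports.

ΣM about P: Q_y·3.4 − 45·5.1 − 144.5 + 64.6 = 0 → Q_y = 309.4/3.4 = 91.00 kN.
ΣF_y = 0: P_y + 91 − 45 = 0 → P_y = -46.00 kN.
ΣF_x = 0: no horizontal applied forces, so P_x = 0.

P_x = 0, P_y = -46.00 kN, Q_y = 91.00 kN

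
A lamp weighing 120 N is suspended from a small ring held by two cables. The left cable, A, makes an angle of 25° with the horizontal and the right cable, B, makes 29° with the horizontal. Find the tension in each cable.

ΣF_x = 0: −T_A·cos25° + T_B·cos29° = 0 → T_B = 1.03623·T_A.
ΣF_y = 0: T_A·sin25° + T_B·sin29° = 120.
Substitute: T_A·(0.422618 + 1.03623·0.48481) = 120 → T_A = 129.731 ≈ 129.7 N.
Then T_B = 1.03623 × 129.731 = 134.4 N.

T_A = 129.7 N, T_B = 134.4 N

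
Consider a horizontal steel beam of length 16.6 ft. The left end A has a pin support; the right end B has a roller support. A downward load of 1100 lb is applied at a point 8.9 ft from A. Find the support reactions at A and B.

ΣM about A: B_y·16.6 − 1100·8.9 = 0 → B_y = 9790/16.6 = 589.759 ≈ 589.8 lb.
ΣF_y = 0: A_y + 589.759 − 1100 = 0 → A_y = 510.2 lb.
ΣF_x = 0: no horizontal applied forces, so A_x = 0.

A_x = 0, A_y = 510.2 lb, B_y = 589.8 lb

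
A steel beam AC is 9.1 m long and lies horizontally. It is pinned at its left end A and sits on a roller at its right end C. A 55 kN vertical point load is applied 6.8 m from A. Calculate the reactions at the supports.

A_x = 0, A_y = 13.90 kN, C_y = 41.10 kN

Moments about A: C_y·9.1 − 55·6.8 = 0 → C_y = 374/9.1 = 41.0989 ≈ 41.10 kN.
ΣF_y = 0: A_y + 41.0989 − 55 = 0 → A_y = 13.90 kN.
ΣF_x = 0: no horizontal applied forces, so A_x = 0.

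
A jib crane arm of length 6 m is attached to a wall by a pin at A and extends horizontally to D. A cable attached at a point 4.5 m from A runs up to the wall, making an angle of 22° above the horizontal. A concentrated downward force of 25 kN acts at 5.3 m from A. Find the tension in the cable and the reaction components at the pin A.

ΣM about A: T·sin22°·4.5 − 25·5.3 = 0 → T = 132.5/(4.5·0.374607) = 78.6009 ≈ 78.60 kN.
ΣF_x = 0: A_x − T·cos22° = 0 → A_x = 78.6009 × 0.927184 = 72.88 kN.
ΣF_y = 0: A_y + T·sin22° − 25 = 0 → A_y = 25 − 78.6009 × 0.374607 = -4.444 kN.

T = 78.60 kN, A_x = 72.88 kN, A_y = -4.444 kN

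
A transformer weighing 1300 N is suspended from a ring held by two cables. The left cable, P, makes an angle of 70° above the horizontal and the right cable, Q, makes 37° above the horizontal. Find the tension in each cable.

T_P = 1086 N, T_Q = 464.9 N

ΣF_x = 0: −T_P·cos70° + T_Q·cos37° = 0 → T_Q = 0.428256·T_P.
ΣF_y = 0: T_P·sin70° + T_Q·sin37° = 1300.
Substitute: T_P·(0.939693 + 0.428256·0.601815) = 1300 → T_P = 1085.66 ≈ 1086 N.
Then T_Q = 0.428256 × 1085.66 = 464.9 N.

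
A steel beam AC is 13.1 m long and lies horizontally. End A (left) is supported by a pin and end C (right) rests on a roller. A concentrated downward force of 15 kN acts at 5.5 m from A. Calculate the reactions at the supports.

A_x = 0, A_y = 8.702 kN, C_y = 6.298 kN

Taking moments about A: C_y·13.1 − 15·5.5 = 0 → C_y = 82.5/13.1 = 6.29771 ≈ 6.298 kN.
ΣF_y = 0: A_y + 6.29771 − 15 = 0 → A_y = 8.702 kN.
ΣF_x = 0: no horizontal applied forces, so A_x = 0.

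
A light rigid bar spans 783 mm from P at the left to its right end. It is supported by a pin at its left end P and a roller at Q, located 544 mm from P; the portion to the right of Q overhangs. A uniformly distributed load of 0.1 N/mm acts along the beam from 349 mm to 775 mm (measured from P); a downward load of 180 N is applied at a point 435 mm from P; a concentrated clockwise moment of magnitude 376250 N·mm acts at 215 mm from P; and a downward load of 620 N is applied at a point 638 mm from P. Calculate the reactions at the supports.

Resultant of the distributed load: 0.1 × 426 = 42.6 N at 562 mm from P.
Moments about P: Q_y·544 − (0.1·426)·562 − 180·435 − 376250 − 620·638 = 0 → Q_y = 874051.2/544 = 1606.71 ≈ 1607 N.
ΣF_y = 0: P_y + 1606.71 − 0.1·426 − 180 − 620 = 0 → P_y = -764.1 N.
ΣF_x = 0: no horizontal applied forces, so P_x = 0.

P_x = 0, P_y = -764.1 N, Q_y = 1607 N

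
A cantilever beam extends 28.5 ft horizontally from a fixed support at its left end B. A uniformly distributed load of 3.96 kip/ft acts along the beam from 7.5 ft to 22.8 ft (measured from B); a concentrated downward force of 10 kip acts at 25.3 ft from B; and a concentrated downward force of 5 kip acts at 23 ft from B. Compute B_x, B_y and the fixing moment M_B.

Resultant of the distributed load: 3.96 × 15.3 = 60.588 kip at 15.15 ft from B.
ΣF_x = 0: B_x = 0.
ΣF_y = 0: B_y − 3.96·15.3 − 10 − 5 = 0 → B_y = 75.59 kip.
ΣM about B: M_B − (3.96·15.3)·15.15 − 10·25.3 − 5·23 = 0 → M_B = 1286 kip·ft.

B_x = 0, B_y = 75.59 kip, M_B = 1286 kip·ft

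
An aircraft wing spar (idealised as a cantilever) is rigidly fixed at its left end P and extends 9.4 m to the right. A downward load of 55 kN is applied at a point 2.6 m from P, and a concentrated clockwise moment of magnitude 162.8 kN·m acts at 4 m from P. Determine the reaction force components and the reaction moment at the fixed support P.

ΣF_x = 0: P_x = 0.
ΣF_y = 0: P_y − 55 = 0 → P_y = 55.00 kN.
ΣM about P: M_P − 55·2.6 − 162.8 = 0 → M_P = 305.8 kN·m.

P_x = 0, P_y = 55.00 kN, M_P = 305.8 kN·m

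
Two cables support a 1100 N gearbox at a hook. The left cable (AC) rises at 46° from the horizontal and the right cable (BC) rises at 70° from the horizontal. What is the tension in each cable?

ΣF_x = 0: −T_AC·cos46° + T_BC·cos70° = 0 → T_BC = 2.03105·T_AC.
ΣF_y = 0: T_AC·sin46° + T_BC·sin70° = 1100.
Substitute: T_AC·(0.71934 + 2.03105·0.939693) = 1100 → T_AC = 418.585 ≈ 418.6 N.
Then T_BC = 2.03105 × 418.585 = 850.2 N.

T_AC = 418.6 N, T_BC = 850.2 N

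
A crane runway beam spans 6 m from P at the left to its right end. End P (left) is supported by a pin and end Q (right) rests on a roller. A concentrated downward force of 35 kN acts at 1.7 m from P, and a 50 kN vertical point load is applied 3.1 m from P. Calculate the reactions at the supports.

Taking moments about P: Q_y·6 − 35·1.7 − 50·3.1 = 0 → Q_y = 214.5/6 = 35.75 kN.
ΣF_y = 0: P_y + 35.75 − 35 − 50 = 0 → P_y = 49.25 kN.
ΣF_x = 0: no horizontal applied forces, so P_x = 0.

P_x = 0, P_y = 49.25 kN, Q_y = 35.75 kN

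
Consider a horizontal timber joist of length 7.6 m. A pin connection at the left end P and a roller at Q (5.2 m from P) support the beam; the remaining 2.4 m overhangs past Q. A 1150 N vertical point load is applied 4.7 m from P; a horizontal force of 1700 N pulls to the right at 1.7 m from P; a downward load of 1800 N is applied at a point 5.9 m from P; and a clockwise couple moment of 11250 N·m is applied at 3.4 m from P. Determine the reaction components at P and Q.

Taking moments about P: Q_y·5.2 − 1150·4.7 − 1800·5.9 − 11250 = 0 → Q_y = 27275/5.2 = 5245.19 ≈ 5245 N.
ΣF_y = 0: P_y + 5245.19 − 1150 − 1800 = 0 → P_y = -2295 N.
ΣF_x = 0: P_x + 1700 = 0 → P_x = -1700 N.

P_x = -1700 N, P_y = -2295 N, Q_y = 5245 N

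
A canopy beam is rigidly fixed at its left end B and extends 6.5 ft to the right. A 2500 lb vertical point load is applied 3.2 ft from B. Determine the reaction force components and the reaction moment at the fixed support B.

ΣF_x = 0: B_x = 0.
ΣF_y = 0: B_y − 2500 = 0 → B_y = 2500 lb.
ΣM about B: M_B − 2500·3.2 = 0 → M_B = 8000 lb·ft.

B_x = 0, B_y = 2500 lb, M_B = 8000 lb·ft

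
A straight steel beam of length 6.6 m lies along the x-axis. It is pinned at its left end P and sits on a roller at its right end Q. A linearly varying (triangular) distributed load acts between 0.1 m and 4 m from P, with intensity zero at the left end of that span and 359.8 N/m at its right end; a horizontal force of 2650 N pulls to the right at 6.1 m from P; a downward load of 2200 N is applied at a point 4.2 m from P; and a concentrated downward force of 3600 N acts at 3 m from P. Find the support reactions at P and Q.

Resultant of the triangular load: ½ × 359.8 × 3.9 = 701.61 N, acting at 2.7 m from P (one-third of the span from the peak).
ΣM about P: Q_y·6.6 − (½·359.8·3.9)·2.7 − 2200·4.2 − 3600·3 = 0 → Q_y = 21934.347/6.6 = 3323.39 ≈ 3323 N.
ΣF_y = 0: P_y + 3323.39 − ½·359.8·3.9 − 2200 − 3600 = 0 → P_y = 3178 N.
ΣF_x = 0: P_x + 2650 = 0 → P_x = -2650 N.

P_x = -2650 N, P_y = 3178 N, Q_y = 3323 N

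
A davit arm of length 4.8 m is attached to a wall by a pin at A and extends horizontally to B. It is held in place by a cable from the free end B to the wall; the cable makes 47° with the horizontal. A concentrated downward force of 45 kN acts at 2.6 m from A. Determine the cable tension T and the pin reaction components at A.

ΣM about A: T·sin47°·4.8 − 45·2.6 = 0 → T = 117/(4.8·0.731354) = 33.3286 ≈ 33.33 kN.
ΣF_x = 0: A_x − T·cos47° = 0 → A_x = 33.3286 × 0.681998 = 22.73 kN.
ΣF_y = 0: A_y + T·sin47° − 45 = 0 → A_y = 45 − 33.3286 × 0.731354 = 20.62 kN.

T = 33.33 kN, A_x = 22.73 kN, A_y = 20.62 kN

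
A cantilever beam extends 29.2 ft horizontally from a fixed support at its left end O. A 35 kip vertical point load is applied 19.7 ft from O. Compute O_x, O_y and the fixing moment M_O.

O_x = 0, O_y = 35.00 kip, M_O = 689.5 kip·ft

ΣF_x = 0: O_x = 0.
ΣF_y = 0: O_y − 35 = 0 → O_y = 35.00 kip.
ΣM about O: M_O − 35·19.7 = 0 → M_O = 689.5 kip·ft.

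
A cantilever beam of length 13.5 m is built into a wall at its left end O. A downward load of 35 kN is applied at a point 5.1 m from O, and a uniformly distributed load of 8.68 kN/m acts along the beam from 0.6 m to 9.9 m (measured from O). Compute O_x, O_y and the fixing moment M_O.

Resultant of the distributed load: 8.68 × 9.3 = 80.724 kN at 5.25 m from O.
ΣF_x = 0: O_x = 0.
ΣF_y = 0: O_y − 35 − 8.68·9.3 = 0 → O_y = 115.7 kN.
ΣM about O: M_O − 35·5.1 − (8.68·9.3)·5.25 = 0 → M_O = 602.3 kN·m.

O_x = 0, O_y = 115.7 kN, M_O = 602.3 kN·m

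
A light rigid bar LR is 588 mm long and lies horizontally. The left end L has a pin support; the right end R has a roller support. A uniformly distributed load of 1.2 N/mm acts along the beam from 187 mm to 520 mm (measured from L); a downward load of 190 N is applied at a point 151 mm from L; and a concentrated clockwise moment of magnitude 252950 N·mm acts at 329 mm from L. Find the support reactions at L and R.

L_x = 0, L_y = -129.6 N, R_y = 719.2 N

Resultant of the distributed load: 1.2 × 333 = 399.6 N at 353.5 mm from L.
Moments about L: R_y·588 − (1.2·333)·353.5 − 190·151 − 252950 = 0 → R_y = 422898.6/588 = 719.215 ≈ 719.2 N.
ΣF_y = 0: L_y + 719.215 − 1.2·333 − 190 = 0 → L_y = -129.6 N.
ΣF_x = 0: no horizontal applied forces, so L_x = 0.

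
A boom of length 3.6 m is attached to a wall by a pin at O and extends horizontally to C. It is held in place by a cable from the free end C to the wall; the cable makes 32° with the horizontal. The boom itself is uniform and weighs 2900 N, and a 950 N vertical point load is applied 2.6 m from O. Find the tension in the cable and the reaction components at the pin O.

T = 4031 N, O_x = 3418 N, O_y = 1714 N

ΣM about O: T·sin32°·3.6 − 2900·1.8 − 950·2.6 = 0 → T = 7690/(3.6·0.529919) = 4031.01 ≈ 4031 N.
ΣF_x = 0: O_x − T·cos32° = 0 → O_x = 4031.01 × 0.848048 = 3418 N.
ΣF_y = 0: O_y + T·sin32° − 2900 − 950 = 0 → O_y = 3850 − 4031.01 × 0.529919 = 1714 N.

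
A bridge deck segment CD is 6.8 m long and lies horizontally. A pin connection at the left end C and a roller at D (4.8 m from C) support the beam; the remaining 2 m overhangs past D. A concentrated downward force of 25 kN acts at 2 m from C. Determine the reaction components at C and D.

C_x = 0, C_y = 14.58 kN, D_y = 10.42 kN

Moments about C: D_y·4.8 − 25·2 = 0 → D_y = 50/4.8 = 10.4167 ≈ 10.42 kN.
ΣF_y = 0: C_y + 10.4167 − 25 = 0 → C_y = 14.58 kN.
ΣF_x = 0: no horizontal applied forces, so C_x = 0.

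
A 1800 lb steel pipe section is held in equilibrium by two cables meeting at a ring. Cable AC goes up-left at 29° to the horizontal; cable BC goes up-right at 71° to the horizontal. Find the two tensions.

ΣF_x = 0: −T_AC·cos29° + T_BC·cos71° = 0 → T_BC = 2.68644·T_AC.
ΣF_y = 0: T_AC·sin29° + T_BC·sin71° = 1800.
Substitute: T_AC·(0.48481 + 2.68644·0.945519) = 1800 → T_AC = 595.063 ≈ 595.1 lb.
Then T_BC = 2.68644 × 595.063 = 1599 lb.

T_AC = 595.1 lb, T_BC = 1599 lb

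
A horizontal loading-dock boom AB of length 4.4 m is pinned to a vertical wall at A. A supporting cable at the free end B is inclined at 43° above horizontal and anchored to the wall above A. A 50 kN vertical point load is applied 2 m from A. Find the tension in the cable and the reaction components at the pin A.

T = 33.32 kN, A_x = 24.37 kN, A_y = 27.27 kN

ΣM about A: T·sin43°·4.4 − 50·2 = 0 → T = 100/(4.4·0.681998) = 33.3245 ≈ 33.32 kN.
ΣF_x = 0: A_x − T·cos43° = 0 → A_x = 33.3245 × 0.731354 = 24.37 kN.
ΣF_y = 0: A_y + T·sin43° − 50 = 0 → A_y = 50 − 33.3245 × 0.681998 = 27.27 kN.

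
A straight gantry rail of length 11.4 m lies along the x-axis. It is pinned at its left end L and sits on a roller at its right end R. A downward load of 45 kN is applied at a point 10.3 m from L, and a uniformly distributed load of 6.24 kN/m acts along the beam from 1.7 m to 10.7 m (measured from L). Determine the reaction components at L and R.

Resultant of the distributed load: 6.24 × 9 = 56.16 kN at 6.2 m from L.
ΣM about L: R_y·11.4 − 45·10.3 − (6.24·9)·6.2 = 0 → R_y = 811.692/11.4 = 71.2011 ≈ 71.20 kN.
ΣF_y = 0: L_y + 71.2011 − 45 − 6.24·9 = 0 → L_y = 29.96 kN.
ΣF_x = 0: no horizontal applied forces, so L_x = 0.

L_x = 0, L_y = 29.96 kN, R_y = 71.20 kN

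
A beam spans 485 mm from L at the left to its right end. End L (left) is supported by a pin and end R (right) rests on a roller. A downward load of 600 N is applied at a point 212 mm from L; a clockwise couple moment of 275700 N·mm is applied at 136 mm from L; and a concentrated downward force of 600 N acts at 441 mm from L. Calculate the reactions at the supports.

ΣM about L: R_y·485 − 600·212 − 275700 − 600·441 = 0 → R_y = 667500/485 = 1376.29 ≈ 1376 N.
ΣF_y = 0: L_y + 1376.29 − 600 − 600 = 0 → L_y = -176.3 N.
ΣF_x = 0: no horizontal applied forces, so L_x = 0.

L_x = 0, L_y = -176.3 N, R_y = 1376 N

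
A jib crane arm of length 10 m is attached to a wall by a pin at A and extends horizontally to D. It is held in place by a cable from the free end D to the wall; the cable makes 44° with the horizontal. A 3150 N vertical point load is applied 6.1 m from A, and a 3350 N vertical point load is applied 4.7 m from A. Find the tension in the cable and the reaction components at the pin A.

ΣM about A: T·sin44°·10 − 3150·6.1 − 3350·4.7 = 0 → T = 34960/(10·0.694658) = 5032.69 ≈ 5033 N.
ΣF_x = 0: A_x − T·cos44° = 0 → A_x = 5032.69 × 0.71934 = 3620 N.
ΣF_y = 0: A_y + T·sin44° − 3150 − 3350 = 0 → A_y = 6500 − 5032.69 × 0.694658 = 3004 N.

T = 5033 N, A_x = 3620 N, A_y = 3004 N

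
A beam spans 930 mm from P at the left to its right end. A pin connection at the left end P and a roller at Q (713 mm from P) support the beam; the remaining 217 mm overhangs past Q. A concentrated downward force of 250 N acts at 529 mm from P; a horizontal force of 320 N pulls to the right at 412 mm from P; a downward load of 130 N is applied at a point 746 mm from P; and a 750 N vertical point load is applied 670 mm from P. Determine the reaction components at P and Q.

Moments about P: Q_y·713 − 250·529 − 130·746 − 750·670 = 0 → Q_y = 731730/713 = 1026.27 ≈ 1026 N.
ΣF_y = 0: P_y + 1026.27 − 250 − 130 − 750 = 0 → P_y = 103.7 N.
ΣF_x = 0: P_x + 320 = 0 → P_x = -320.0 N.

P_x = -320.0 N, P_y = 103.7 N, Q_y = 1026 N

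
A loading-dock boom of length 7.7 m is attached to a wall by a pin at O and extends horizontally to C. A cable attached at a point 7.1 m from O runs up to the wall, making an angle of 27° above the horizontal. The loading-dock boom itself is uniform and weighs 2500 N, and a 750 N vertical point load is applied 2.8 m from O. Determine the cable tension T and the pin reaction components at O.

T = 3638 N, O_x = 3241 N, O_y = 1599 N

ΣM about O: T·sin27°·7.1 − 2500·3.85 − 750·2.8 = 0 → T = 11725/(7.1·0.45399) = 3637.54 ≈ 3638 N.
ΣF_x = 0: O_x − T·cos27° = 0 → O_x = 3637.54 × 0.891007 = 3241 N.
ΣF_y = 0: O_y + T·sin27° − 2500 − 750 = 0 → O_y = 3250 − 3637.54 × 0.45399 = 1599 N.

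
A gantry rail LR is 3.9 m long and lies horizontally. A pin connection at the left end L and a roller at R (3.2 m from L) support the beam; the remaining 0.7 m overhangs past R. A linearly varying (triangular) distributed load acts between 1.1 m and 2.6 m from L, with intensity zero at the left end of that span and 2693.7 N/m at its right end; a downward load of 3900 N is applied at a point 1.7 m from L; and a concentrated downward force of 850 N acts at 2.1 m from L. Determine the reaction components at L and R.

L_x = 0, L_y = 2815 N, R_y = 3955 N

Resultant of the triangular load: ½ × 2693.7 × 1.5 = 2020.275 N, acting at 2.1 m from L (one-third of the span from the peak).
Moments about L: R_y·3.2 − (½·2693.7·1.5)·2.1 − 3900·1.7 − 850·2.1 = 0 → R_y = 12657.5775/3.2 = 3955.49 ≈ 3955 N.
ΣF_y = 0: L_y + 3955.49 − ½·2693.7·1.5 − 3900 − 850 = 0 → L_y = 2815 N.
ΣF_x = 0: no horizontal applied forces, so L_x = 0.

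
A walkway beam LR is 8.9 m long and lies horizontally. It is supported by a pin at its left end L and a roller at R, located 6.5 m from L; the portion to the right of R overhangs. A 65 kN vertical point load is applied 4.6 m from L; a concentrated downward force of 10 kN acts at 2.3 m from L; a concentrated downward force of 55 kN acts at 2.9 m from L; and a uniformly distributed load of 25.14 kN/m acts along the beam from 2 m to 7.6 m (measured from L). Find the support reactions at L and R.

Resultant of the distributed load: 25.14 × 5.6 = 140.784 kN at 4.8 m from L.
Taking moments about L: R_y·6.5 − 65·4.6 − 10·2.3 − 55·2.9 − (25.14·5.6)·4.8 = 0 → R_y = 1157.2632/6.5 = 178.04 ≈ 178.0 kN.
ΣF_y = 0: L_y + 178.04 − 65 − 10 − 55 − 25.14·5.6 = 0 → L_y = 92.74 kN.
ΣF_x = 0: no horizontal applied forces, so L_x = 0.

L_x = 0, L_y = 92.74 kN, R_y = 178.0 kN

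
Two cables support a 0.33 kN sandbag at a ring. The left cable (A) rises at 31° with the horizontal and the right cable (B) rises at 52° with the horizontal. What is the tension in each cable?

ΣF_x = 0: −T_A·cos31° + T_B·cos52° = 0 → T_B = 1.39227·T_A.
ΣF_y = 0: T_A·sin31° + T_B·sin52° = 0.33.
Substitute: T_A·(0.515038 + 1.39227·0.788011) = 0.33 → T_A = 0.204694 ≈ 0.2047 kN.
Then T_B = 1.39227 × 0.204694 = 0.2850 kN.

T_A = 0.2047 kN, T_B = 0.2850 kN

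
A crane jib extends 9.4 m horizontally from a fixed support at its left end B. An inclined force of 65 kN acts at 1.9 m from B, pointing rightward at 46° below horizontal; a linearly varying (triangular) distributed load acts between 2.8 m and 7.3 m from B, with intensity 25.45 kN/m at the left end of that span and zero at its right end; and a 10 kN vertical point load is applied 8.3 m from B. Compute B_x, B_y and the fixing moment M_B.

B_x = -45.15 kN, B_y = 114.0 kN, M_B = 418.1 kN·m

Resultant of the triangular load: ½ × 25.45 × 4.5 = 57.2625 kN, acting at 4.3 m from B (one-third of the span from the peak).
ΣF_x = 0: B_x + 65·cos46° = 0 → B_x = -45.15 kN.
ΣF_y = 0: B_y − 65·sin46° − ½·25.45·4.5 − 10 = 0 → B_y = 114.0 kN.
ΣM about B: M_B − 65·sin46°·1.9 − (½·25.45·4.5)·4.3 − 10·8.3 = 0 → M_B = 418.1 kN·m.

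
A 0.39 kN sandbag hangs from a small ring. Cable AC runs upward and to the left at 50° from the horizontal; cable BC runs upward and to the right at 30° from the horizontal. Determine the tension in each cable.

ΣF_x = 0: −T_AC·cos50° + T_BC·cos30° = 0 → T_BC = 0.742227·T_AC.
ΣF_y = 0: T_AC·sin50° + T_BC·sin30° = 0.39.
Substitute: T_AC·(0.766044 + 0.742227·0.5) = 0.39 → T_AC = 0.34296 ≈ 0.3430 kN.
Then T_BC = 0.742227 × 0.34296 = 0.2546 kN.

T_AC = 0.3430 kN, T_BC = 0.2546 kN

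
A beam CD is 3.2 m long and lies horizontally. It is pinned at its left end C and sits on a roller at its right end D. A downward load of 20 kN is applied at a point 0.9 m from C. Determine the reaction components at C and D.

C_x = 0, C_y = 14.38 kN, D_y = 5.625 kN

ΣM about C: D_y·3.2 − 20·0.9 = 0 → D_y = 18/3.2 = 5.625 kN.
ΣF_y = 0: C_y + 5.625 − 20 = 0 → C_y = 14.38 kN.
ΣF_x = 0: no horizontal applied forces, so C_x = 0.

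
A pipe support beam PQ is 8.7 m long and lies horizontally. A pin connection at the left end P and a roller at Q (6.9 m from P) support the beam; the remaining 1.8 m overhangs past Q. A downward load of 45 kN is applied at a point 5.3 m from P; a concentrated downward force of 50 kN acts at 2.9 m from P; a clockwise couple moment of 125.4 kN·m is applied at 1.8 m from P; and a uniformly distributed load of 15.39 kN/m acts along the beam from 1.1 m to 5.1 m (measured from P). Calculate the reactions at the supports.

P_x = 0, P_y = 55.15 kN, Q_y = 101.4 kN

Resultant of the distributed load: 15.39 × 4 = 61.56 kN at 3.1 m from P.
Moments about P: Q_y·6.9 − 45·5.3 − 50·2.9 − 125.4 − (15.39·4)·3.1 = 0 → Q_y = 699.736/6.9 = 101.411 ≈ 101.4 kN.
ΣF_y = 0: P_y + 101.411 − 45 − 50 − 15.39·4 = 0 → P_y = 55.15 kN.
ΣF_x = 0: no horizontal applied forces, so P_x = 0.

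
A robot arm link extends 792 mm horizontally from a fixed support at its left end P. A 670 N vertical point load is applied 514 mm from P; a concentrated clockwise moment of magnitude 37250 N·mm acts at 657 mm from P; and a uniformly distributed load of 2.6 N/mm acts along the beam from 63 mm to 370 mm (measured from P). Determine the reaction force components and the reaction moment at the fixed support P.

Resultant of the distributed load: 2.6 × 307 = 798.2 N at 216.5 mm from P.
ΣF_x = 0: P_x = 0.
ΣF_y = 0: P_y − 670 − 2.6·307 = 0 → P_y = 1468 N.
ΣM about P: M_P − 670·514 − 37250 − (2.6·307)·216.5 = 0 → M_P = 554400 N·mm.

P_x = 0, P_y = 1468 N, M_P = 554400 N·mm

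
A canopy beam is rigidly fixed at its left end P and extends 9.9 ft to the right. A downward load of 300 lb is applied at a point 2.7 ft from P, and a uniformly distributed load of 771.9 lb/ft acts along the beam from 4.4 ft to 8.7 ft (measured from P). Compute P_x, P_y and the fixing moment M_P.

P_x = 0, P_y = 3619 lb, M_P = 22550 lb·ft

Resultant of the distributed load: 771.9 × 4.3 = 3319.17 lb at 6.55 ft from P.
ΣF_x = 0: P_x = 0.
ΣF_y = 0: P_y − 300 − 771.9·4.3 = 0 → P_y = 3619 lb.
ΣM about P: M_P − 300·2.7 − (771.9·4.3)·6.55 = 0 → M_P = 22550 lb·ft.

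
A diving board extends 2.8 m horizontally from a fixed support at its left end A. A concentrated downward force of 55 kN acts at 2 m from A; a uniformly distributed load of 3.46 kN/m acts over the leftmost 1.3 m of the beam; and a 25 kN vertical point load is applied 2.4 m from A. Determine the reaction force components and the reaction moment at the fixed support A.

A_x = 0, A_y = 84.50 kN, M_A = 172.9 kN·m

Resultant of the distributed load: 3.46 × 1.3 = 4.498 kN at 0.65 m from A.
ΣF_x = 0: A_x = 0.
ΣF_y = 0: A_y − 55 − 3.46·1.3 − 25 = 0 → A_y = 84.50 kN.
ΣM about A: M_A − 55·2 − (3.46·1.3)·0.65 − 25·2.4 = 0 → M_A = 172.9 kN·m.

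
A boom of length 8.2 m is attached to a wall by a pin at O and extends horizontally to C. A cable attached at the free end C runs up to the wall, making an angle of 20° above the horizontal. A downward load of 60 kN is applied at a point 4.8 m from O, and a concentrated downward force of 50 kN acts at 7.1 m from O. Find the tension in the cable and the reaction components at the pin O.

ΣM about O: T·sin20°·8.2 − 60·4.8 − 50·7.1 = 0 → T = 643/(8.2·0.34202) = 229.269 ≈ 229.3 kN.
ΣF_x = 0: O_x − T·cos20° = 0 → O_x = 229.269 × 0.939693 = 215.4 kN.
ΣF_y = 0: O_y + T·sin20° − 60 − 50 = 0 → O_y = 110 − 229.269 × 0.34202 = 31.59 kN.

T = 229.3 kN, O_x = 215.4 kN, O_y = 31.59 kN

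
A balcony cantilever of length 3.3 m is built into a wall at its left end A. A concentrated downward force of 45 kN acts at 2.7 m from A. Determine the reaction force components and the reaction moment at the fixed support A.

A_x = 0, A_y = 45.00 kN, M_A = 121.5 kN·m

ΣF_x = 0: A_x = 0.
ΣF_y = 0: A_y − 45 = 0 → A_y = 45.00 kN.
ΣM about A: M_A − 45·2.7 = 0 → M_A = 121.5 kN·m.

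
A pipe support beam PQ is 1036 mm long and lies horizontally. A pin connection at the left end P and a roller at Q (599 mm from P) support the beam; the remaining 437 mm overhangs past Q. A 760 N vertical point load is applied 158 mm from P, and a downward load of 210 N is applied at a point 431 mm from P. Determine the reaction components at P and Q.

ΣM about P: Q_y·599 − 760·158 − 210·431 = 0 → Q_y = 210590/599 = 351.569 ≈ 351.6 N.
ΣF_y = 0: P_y + 351.569 − 760 − 210 = 0 → P_y = 618.4 N.
ΣF_x = 0: no horizontal applied forces, so P_x = 0.

P_x = 0, P_y = 618.4 N, Q_y = 351.6 N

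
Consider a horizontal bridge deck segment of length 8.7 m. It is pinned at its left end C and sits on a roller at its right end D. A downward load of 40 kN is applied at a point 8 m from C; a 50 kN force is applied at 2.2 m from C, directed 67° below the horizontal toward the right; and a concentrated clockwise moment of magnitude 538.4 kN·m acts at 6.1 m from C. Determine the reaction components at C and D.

C_x = -19.54 kN, C_y = -24.28 kN, D_y = 110.3 kN

ΣM about C: D_y·8.7 − 40·8 − 50·sin67°·2.2 − 538.4 = 0 → D_y = 959.656/8.7 = 110.305 ≈ 110.3 kN.
ΣF_y = 0: C_y + 110.305 − 40 − 50·sin67° = 0 → C_y = -24.28 kN.
ΣF_x = 0: C_x + 50·cos67° = 0 → C_x = -19.54 kN.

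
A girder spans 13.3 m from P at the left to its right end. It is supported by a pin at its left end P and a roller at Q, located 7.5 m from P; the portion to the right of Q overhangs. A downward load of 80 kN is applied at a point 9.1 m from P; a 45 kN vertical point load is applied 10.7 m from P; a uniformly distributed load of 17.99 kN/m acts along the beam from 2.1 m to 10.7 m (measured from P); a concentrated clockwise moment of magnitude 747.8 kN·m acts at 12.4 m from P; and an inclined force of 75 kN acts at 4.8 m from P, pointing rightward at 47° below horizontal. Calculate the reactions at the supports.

P_x = -51.15 kN, P_y = -93.54 kN, Q_y = 428.1 kN

Resultant of the distributed load: 17.99 × 8.6 = 154.714 kN at 6.4 m from P.
Moments about P: Q_y·7.5 − 80·9.1 − 45·10.7 − (17.99·8.6)·6.4 − 747.8 − 75·sin47°·4.8 = 0 → Q_y = 3210.76/7.5 = 428.101 ≈ 428.1 kN.
ΣF_y = 0: P_y + 428.101 − 80 − 45 − 17.99·8.6 − 75·sin47° = 0 → P_y = -93.54 kN.
ΣF_x = 0: P_x + 75·cos47° = 0 → P_x = -51.15 kN.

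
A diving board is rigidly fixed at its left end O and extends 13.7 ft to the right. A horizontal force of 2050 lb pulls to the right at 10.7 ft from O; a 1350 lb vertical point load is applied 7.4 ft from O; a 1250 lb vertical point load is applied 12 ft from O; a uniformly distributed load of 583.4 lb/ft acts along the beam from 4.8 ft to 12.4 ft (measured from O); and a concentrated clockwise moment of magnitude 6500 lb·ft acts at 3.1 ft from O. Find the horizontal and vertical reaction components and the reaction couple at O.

Resultant of the distributed load: 583.4 × 7.6 = 4433.84 lb at 8.6 ft from O.
ΣF_x = 0: O_x + 2050 = 0 → O_x = -2050 lb.
ΣF_y = 0: O_y − 1350 − 1250 − 583.4·7.6 = 0 → O_y = 7034 lb.
ΣM about O: M_O − 1350·7.4 − 1250·12 − (583.4·7.6)·8.6 − 6500 = 0 → M_O = 69620 lb·ft.

O_x = -2050 lb, O_y = 7034 lb, M_O = 69620 lb·ft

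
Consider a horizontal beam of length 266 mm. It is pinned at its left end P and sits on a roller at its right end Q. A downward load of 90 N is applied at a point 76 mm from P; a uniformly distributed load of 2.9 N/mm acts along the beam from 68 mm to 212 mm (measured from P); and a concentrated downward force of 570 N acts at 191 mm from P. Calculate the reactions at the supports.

Resultant of the distributed load: 2.9 × 144 = 417.6 N at 140 mm from P.
ΣM about P: Q_y·266 − 90·76 − (2.9·144)·140 − 570·191 = 0 → Q_y = 174174/266 = 654.789 ≈ 654.8 N.
ΣF_y = 0: P_y + 654.789 − 90 − 2.9·144 − 570 = 0 → P_y = 422.8 N.
ΣF_x = 0: no horizontal applied forces, so P_x = 0.

P_x = 0, P_y = 422.8 N, Q_y = 654.8 N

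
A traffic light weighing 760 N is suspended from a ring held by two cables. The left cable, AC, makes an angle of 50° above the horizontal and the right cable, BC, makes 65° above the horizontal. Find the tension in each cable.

T_AC = 354.4 N, T_BC = 539.0 N

ΣF_x = 0: −T_AC·cos50° + T_BC·cos65° = 0 → T_BC = 1.52097·T_AC.
ΣF_y = 0: T_AC·sin50° + T_BC·sin65° = 760.
Substitute: T_AC·(0.766044 + 1.52097·0.906308) = 760 → T_AC = 354.393 ≈ 354.4 N.
Then T_BC = 1.52097 × 354.393 = 539.0 N.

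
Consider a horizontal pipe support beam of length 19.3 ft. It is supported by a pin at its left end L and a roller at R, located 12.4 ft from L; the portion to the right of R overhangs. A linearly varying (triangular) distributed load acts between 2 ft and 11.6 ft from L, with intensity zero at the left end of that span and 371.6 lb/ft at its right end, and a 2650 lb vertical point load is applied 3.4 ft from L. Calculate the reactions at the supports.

Resultant of the triangular load: ½ × 371.6 × 9.6 = 1783.68 lb, acting at 8.4 ft from L (one-third of the span from the peak).
Moments about L: R_y·12.4 − (½·371.6·9.6)·8.4 − 2650·3.4 = 0 → R_y = 23992.912/12.4 = 1934.91 ≈ 1935 lb.
ΣF_y = 0: L_y + 1934.91 − ½·371.6·9.6 − 2650 = 0 → L_y = 2499 lb.
ΣF_x = 0: no horizontal applied forces, so L_x = 0.

L_x = 0, L_y = 2499 lb, R_y = 1935 lb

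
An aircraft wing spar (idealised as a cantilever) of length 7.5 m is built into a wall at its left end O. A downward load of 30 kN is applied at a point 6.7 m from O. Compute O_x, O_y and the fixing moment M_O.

ΣF_x = 0: O_x = 0.
ΣF_y = 0: O_y − 30 = 0 → O_y = 30.00 kN.
ΣM about O: M_O − 30·6.7 = 0 → M_O = 201.0 kN·m.

O_x = 0, O_y = 30.00 kN, M_O = 201.0 kN·m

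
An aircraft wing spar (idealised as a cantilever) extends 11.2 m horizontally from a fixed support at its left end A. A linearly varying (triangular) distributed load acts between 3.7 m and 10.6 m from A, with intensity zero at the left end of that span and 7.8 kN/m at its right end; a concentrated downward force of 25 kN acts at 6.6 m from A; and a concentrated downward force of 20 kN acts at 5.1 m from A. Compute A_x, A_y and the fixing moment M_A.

A_x = 0, A_y = 71.91 kN, M_A = 490.4 kN·m

Resultant of the triangular load: ½ × 7.8 × 6.9 = 26.91 kN, acting at 8.3 m from A (one-third of the span from the peak).
ΣF_x = 0: A_x = 0.
ΣF_y = 0: A_y − ½·7.8·6.9 − 25 − 20 = 0 → A_y = 71.91 kN.
ΣM about A: M_A − (½·7.8·6.9)·8.3 − 25·6.6 − 20·5.1 = 0 → M_A = 490.4 kN·m.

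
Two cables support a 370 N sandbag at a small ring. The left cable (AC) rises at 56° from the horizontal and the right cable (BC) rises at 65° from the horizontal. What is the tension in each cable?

T_AC = 182.4 N, T_BC = 241.4 N

ΣF_x = 0: −T_AC·cos56° + T_BC·cos65° = 0 → T_BC = 1.32316·T_AC.
ΣF_y = 0: T_AC·sin56° + T_BC·sin65° = 370.
Substitute: T_AC·(0.829038 + 1.32316·0.906308) = 370 → T_AC = 182.425 ≈ 182.4 N.
Then T_BC = 1.32316 × 182.425 = 241.4 N.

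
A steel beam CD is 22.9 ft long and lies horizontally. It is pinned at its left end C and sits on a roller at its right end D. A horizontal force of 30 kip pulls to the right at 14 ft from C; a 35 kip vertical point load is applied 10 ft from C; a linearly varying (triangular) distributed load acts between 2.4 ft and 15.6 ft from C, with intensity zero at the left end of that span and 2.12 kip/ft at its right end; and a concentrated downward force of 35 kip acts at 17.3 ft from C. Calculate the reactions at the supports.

Resultant of the triangular load: ½ × 2.12 × 13.2 = 13.992 kip, acting at 11.2 ft from C (one-third of the span from the peak).
Moments about C: D_y·22.9 − 35·10 − (½·2.12·13.2)·11.2 − 35·17.3 = 0 → D_y = 1112.2104/22.9 = 48.5681 ≈ 48.57 kip.
ΣF_y = 0: C_y + 48.5681 − 35 − ½·2.12·13.2 − 35 = 0 → C_y = 35.42 kip.
ΣF_x = 0: C_x + 30 = 0 → C_x = -30.00 kip.

C_x = -30.00 kip, C_y = 35.42 kip, D_y = 48.57 kip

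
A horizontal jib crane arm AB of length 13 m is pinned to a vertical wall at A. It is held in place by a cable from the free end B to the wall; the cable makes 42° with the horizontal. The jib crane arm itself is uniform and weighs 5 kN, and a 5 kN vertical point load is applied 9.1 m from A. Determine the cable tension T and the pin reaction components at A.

T = 8.967 kN, A_x = 6.664 kN, A_y = 4.000 kN

ΣM about A: T·sin42°·13 − 5·6.5 − 5·9.1 = 0 → T = 78/(13·0.669131) = 8.96685 ≈ 8.967 kN.
ΣF_x = 0: A_x − T·cos42° = 0 → A_x = 8.96685 × 0.743145 = 6.664 kN.
ΣF_y = 0: A_y + T·sin42° − 5 − 5 = 0 → A_y = 10 − 8.96685 × 0.669131 = 4.000 kN.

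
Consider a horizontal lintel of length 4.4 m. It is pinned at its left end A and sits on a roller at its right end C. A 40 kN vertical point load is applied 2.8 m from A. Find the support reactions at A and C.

A_x = 0, A_y = 14.55 kN, C_y = 25.45 kN

Taking moments about A: C_y·4.4 − 40·2.8 = 0 → C_y = 112/4.4 = 25.4545 ≈ 25.45 kN.
ΣF_y = 0: A_y + 25.4545 − 40 = 0 → A_y = 14.55 kN.
ΣF_x = 0: no horizontal applied forces, so A_x = 0.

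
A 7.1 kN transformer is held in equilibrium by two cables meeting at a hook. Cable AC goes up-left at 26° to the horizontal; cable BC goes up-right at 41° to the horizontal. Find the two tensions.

ΣF_x = 0: −T_AC·cos26° + T_BC·cos41° = 0 → T_BC = 1.19091·T_AC.
ΣF_y = 0: T_AC·sin26° + T_BC·sin41° = 7.1.
Substitute: T_AC·(0.438371 + 1.19091·0.656059) = 7.1 → T_AC = 5.82121 ≈ 5.821 kN.
Then T_BC = 1.19091 × 5.82121 = 6.933 kN.

T_AC = 5.821 kN, T_BC = 6.933 kN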